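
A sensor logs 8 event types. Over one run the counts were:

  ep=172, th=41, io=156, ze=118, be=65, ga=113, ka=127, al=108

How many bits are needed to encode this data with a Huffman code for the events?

Merge the two smallest weights repeatedly:
th(41) + be(65) → 106
106 + al(108) → 214
ga(113) + ze(118) → 231
ka(127) + io(156) → 283
ep(172) + 214 → 386
231 + 283 → 514
386 + 514 → 900
Each symbol's bit-cost is frequency × depth; summing gives 2634 bits (equivalently 106 + 214 + 231 + 283 + 386 + 514 + 900).

2634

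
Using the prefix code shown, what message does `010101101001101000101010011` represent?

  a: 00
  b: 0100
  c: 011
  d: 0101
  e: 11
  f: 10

Read left to right; each codeword is recognised as soon as it completes (prefix code):
  0101→d | 011→c | 0100→b | 11→e | 0100→b | 0101→d | 0100→b | 11→e
Decoded message: dcbebdbe

dcbebdbe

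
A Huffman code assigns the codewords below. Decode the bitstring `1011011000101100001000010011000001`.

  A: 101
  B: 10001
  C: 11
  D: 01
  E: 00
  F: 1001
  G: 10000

Read left to right; each codeword is recognised as soon as it completes (prefix code):
  101→A | 101→A | 10001→B | 01→D | 10000→G | 10000→G | 1001→F | 10000→G | 01→D
Decoded message: AABDGGFGD

AABDGGFGD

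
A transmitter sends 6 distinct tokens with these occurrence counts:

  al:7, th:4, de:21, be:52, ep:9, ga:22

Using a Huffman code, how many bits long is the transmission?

250

Merge the two smallest weights repeatedly:
merge th(4) and al(7): 11
merge ep(9) and 11: 20
merge 20 and de(21): 41
merge ga(22) and 41: 63
merge be(52) and 63: 115
Total encoded bits = sum of merged weights = 11 + 20 + 41 + 63 + 115 = 250.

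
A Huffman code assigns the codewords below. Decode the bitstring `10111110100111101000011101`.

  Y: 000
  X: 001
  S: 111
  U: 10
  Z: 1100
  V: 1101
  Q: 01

USVXSQYQV

Read left to right; each codeword is recognised as soon as it completes (prefix code):
  10→U | 111→S | 1101→V | 001→X | 111→S | 01→Q | 000→Y | 01→Q | 1101→V
Decoded message: USVXSQYQV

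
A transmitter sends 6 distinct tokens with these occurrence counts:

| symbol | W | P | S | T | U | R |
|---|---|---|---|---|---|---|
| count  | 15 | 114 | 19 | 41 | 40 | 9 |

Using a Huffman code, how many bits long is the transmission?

Greedily combine the two least-frequent nodes:
combine R(9), W(15) → 24
combine S(19), 24 → 43
combine U(40), T(41) → 81
combine 43, 81 → 124
combine P(114), 124 → 238
The encoded length is the sum of every internal node's weight: 24 + 43 + 81 + 124 + 238 = 510 bits.

510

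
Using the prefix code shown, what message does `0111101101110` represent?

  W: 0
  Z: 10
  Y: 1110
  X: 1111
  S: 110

Read left to right; each codeword is recognised as soon as it completes (prefix code):
  0→W | 1111→X | 0→W | 110→S | 1110→Y
Decoded message: WXWSY

WXWSY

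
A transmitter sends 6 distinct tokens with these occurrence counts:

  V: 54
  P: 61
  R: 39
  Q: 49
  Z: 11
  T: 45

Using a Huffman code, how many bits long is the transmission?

Merge the two smallest weights repeatedly:
combine Z(11), R(39) → 50
combine T(45), Q(49) → 94
combine 50, V(54) → 104
combine P(61), 94 → 155
combine 104, 155 → 259
Total encoded bits = sum of merged weights = 50 + 94 + 104 + 155 + 259 = 662.

662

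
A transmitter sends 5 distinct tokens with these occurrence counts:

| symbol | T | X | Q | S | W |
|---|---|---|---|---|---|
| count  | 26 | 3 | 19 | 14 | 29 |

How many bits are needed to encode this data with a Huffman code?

199

Merge the two smallest weights repeatedly:
combine X(3), S(14) → 17
combine 17, Q(19) → 36
combine T(26), W(29) → 55
combine 36, 55 → 91
Total encoded bits = sum of merged weights = 17 + 36 + 55 + 91 = 199.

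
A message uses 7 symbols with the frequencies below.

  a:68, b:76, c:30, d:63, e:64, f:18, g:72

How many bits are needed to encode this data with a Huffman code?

Merge the two smallest weights repeatedly:
combine f(18), c(30) → 48
combine 48, d(63) → 111
combine e(64), a(68) → 132
combine g(72), b(76) → 148
combine 111, 132 → 243
combine 148, 243 → 391
Total encoded bits = sum of merged weights = 48 + 111 + 132 + 148 + 243 + 391 = 1073.

1073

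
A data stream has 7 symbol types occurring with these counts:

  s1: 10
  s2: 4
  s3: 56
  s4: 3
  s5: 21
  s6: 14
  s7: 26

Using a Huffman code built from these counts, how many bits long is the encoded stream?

Greedily combine the two least-frequent nodes:
merge s4(3) and s2(4): 7
merge 7 and s1(10): 17
merge s6(14) and 17: 31
merge s5(21) and s7(26): 47
merge 31 and 47: 78
merge s3(56) and 78: 134
The encoded length is the sum of every internal node's weight: 7 + 17 + 31 + 47 + 78 + 134 = 314 bits.

314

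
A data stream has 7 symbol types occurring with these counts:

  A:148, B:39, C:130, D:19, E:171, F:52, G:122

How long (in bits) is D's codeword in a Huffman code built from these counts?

Huffman merges, smallest pair first:
combine D(19), B(39) → 58
combine F(52), 58 → 110
combine 110, G(122) → 232
combine C(130), A(148) → 278
combine E(171), 232 → 403
combine 278, 403 → 681
D's leaf is at depth 5, giving a 5-bit codeword.

5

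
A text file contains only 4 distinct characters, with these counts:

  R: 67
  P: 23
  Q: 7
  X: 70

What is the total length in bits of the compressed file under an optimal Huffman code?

Build the Huffman tree bottom-up:
merge Q(7) and P(23): 30
merge 30 and R(67): 97
merge X(70) and 97: 167
The encoded length is the sum of every internal node's weight: 30 + 97 + 167 = 294 bits.

294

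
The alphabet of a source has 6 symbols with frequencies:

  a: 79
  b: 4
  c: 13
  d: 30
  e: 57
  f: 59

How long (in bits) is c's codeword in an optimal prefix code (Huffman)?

4

Huffman merges, smallest pair first:
merge b(4) and c(13): 17
merge 17 and d(30): 47
merge 47 and e(57): 104
merge f(59) and a(79): 138
merge 104 and 138: 242
c sits 4 levels below the root, so its codeword is 4 bits.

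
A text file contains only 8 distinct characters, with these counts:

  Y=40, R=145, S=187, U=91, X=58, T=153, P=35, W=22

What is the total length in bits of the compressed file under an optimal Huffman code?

2007

Merge the two smallest weights repeatedly:
combine W(22), P(35) → 57
combine Y(40), 57 → 97
combine X(58), U(91) → 149
combine 97, R(145) → 242
combine 149, T(153) → 302
combine S(187), 242 → 429
combine 302, 429 → 731
Total encoded bits = sum of merged weights = 57 + 97 + 149 + 242 + 302 + 429 + 731 = 2007.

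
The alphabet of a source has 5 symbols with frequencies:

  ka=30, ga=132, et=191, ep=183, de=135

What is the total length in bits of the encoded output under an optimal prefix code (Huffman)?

Build the Huffman tree bottom-up:
ka(30) + ga(132) → 162
de(135) + 162 → 297
ep(183) + et(191) → 374
297 + 374 → 671
The encoded length is the sum of every internal node's weight: 162 + 297 + 374 + 671 = 1504 bits.

1504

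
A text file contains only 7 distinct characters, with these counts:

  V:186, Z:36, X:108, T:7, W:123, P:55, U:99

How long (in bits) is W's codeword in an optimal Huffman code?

Repeatedly merge the two smallest:
merge T(7) and Z(36): 43
merge 43 and P(55): 98
merge 98 and U(99): 197
merge X(108) and W(123): 231
merge V(186) and 197: 383
merge 231 and 383: 614
The subtree containing W is merged 2 times, so code length = 2.

2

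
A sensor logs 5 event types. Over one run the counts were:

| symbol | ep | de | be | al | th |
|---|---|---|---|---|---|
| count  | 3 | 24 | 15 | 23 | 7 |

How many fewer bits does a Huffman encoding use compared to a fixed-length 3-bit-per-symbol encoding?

Fixed-length: 3 bits × 72 symbols = 216 bits.
Huffman merges:
combine ep(3), th(7) → 10
combine 10, be(15) → 25
combine al(23), de(24) → 47
combine 25, 47 → 72
Huffman total = 10 + 25 + 47 + 72 = 154 bits.
Saving = 216 − 154 = 62 bits.

62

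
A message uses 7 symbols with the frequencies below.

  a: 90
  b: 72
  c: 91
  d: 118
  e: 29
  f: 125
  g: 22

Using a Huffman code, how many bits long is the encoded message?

Merge the two smallest weights repeatedly:
merge g(22) and e(29): 51
merge 51 and b(72): 123
merge a(90) and c(91): 181
merge d(118) and 123: 241
merge f(125) and 181: 306
merge 241 and 306: 547
The encoded length is the sum of every internal node's weight: 51 + 123 + 181 + 241 + 306 + 547 = 1449 bits.

1449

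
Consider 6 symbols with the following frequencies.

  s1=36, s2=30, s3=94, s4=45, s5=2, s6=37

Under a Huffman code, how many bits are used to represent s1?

3

Huffman merges, smallest pair first:
merge s5(2) and s2(30): 32
merge 32 and s1(36): 68
merge s6(37) and s4(45): 82
merge 68 and 82: 150
merge s3(94) and 150: 244
s1's leaf is at depth 3, giving a 3-bit codeword.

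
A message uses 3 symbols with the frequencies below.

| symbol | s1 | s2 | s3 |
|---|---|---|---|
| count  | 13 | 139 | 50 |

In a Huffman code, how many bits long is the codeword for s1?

2

Huffman merges, smallest pair first:
combine s1(13), s3(50) → 63
combine 63, s2(139) → 202
s1's leaf is at depth 2, giving a 2-bit codeword.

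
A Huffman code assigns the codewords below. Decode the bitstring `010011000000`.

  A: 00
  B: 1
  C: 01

CABBAAA

Read left to right; each codeword is recognised as soon as it completes (prefix code):
  01→C | 00→A | 1→B | 1→B | 00→A | 00→A | 00→A
Decoded message: CABBAAA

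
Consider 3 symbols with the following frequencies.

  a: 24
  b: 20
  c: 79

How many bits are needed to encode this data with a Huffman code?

167

Merge the two smallest weights repeatedly:
combine b(20), a(24) → 44
combine 44, c(79) → 123
The encoded length is the sum of every internal node's weight: 44 + 123 = 167 bits.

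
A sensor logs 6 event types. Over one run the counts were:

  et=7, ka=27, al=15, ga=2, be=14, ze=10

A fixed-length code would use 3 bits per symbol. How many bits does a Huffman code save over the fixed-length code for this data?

47

Fixed-length: 3 bits × 75 symbols = 225 bits.
Huffman merges:
merge ga(2) and et(7): 9
merge 9 and ze(10): 19
merge be(14) and al(15): 29
merge 19 and ka(27): 46
merge 29 and 46: 75
Huffman total = 9 + 19 + 29 + 46 + 75 = 178 bits.
Saving = 225 − 178 = 47 bits.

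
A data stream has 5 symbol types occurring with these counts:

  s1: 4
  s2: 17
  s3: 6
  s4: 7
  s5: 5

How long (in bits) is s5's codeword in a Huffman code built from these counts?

3

Repeatedly merge the two smallest:
combine s1(4), s5(5) → 9
combine s3(6), s4(7) → 13
combine 9, 13 → 22
combine s2(17), 22 → 39
s5 sits 3 levels below the root, so its codeword is 3 bits.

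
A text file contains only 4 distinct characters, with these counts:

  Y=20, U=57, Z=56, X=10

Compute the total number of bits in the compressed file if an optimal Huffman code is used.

Greedily combine the two least-frequent nodes:
X(10) + Y(20) → 30
30 + Z(56) → 86
U(57) + 86 → 143
Each symbol's bit-cost is frequency × depth; summing gives 259 bits (equivalently 30 + 86 + 143).

259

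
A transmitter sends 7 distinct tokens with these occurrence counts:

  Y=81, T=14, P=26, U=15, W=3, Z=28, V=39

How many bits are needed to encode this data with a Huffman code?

505

Greedily combine the two least-frequent nodes:
W(3) + T(14) → 17
U(15) + 17 → 32
P(26) + Z(28) → 54
32 + V(39) → 71
54 + 71 → 125
Y(81) + 125 → 206
Each symbol's bit-cost is frequency × depth; summing gives 505 bits (equivalently 17 + 32 + 54 + 71 + 125 + 206).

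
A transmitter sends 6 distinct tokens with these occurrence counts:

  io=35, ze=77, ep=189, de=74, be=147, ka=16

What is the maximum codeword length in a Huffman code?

4

Merge the two lowest-weight nodes at each step:
combine ka(16), io(35) → 51
combine 51, de(74) → 125
combine ze(77), 125 → 202
combine be(147), ep(189) → 336
combine 202, 336 → 538
Maximum depth reached is 4.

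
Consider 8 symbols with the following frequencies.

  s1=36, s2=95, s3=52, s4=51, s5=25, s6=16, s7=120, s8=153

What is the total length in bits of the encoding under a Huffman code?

1489

Merge the two smallest weights repeatedly:
merge s6(16) and s5(25): 41
merge s1(36) and 41: 77
merge s4(51) and s3(52): 103
merge 77 and s2(95): 172
merge 103 and s7(120): 223
merge s8(153) and 172: 325
merge 223 and 325: 548
The encoded length is the sum of every internal node's weight: 41 + 77 + 103 + 172 + 223 + 325 + 548 = 1489 bits.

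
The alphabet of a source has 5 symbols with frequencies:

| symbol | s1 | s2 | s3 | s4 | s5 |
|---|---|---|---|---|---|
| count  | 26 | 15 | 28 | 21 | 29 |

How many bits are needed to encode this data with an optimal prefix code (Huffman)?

Merge the two smallest weights repeatedly:
s2(15) + s4(21) → 36
s1(26) + s3(28) → 54
s5(29) + 36 → 65
54 + 65 → 119
Each symbol's bit-cost is frequency × depth; summing gives 274 bits (equivalently 36 + 54 + 65 + 119).

274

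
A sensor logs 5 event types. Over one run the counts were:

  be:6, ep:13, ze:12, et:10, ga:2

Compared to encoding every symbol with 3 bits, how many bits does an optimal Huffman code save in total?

35

Fixed-length: 3 bits × 43 symbols = 129 bits.
Huffman merges:
combine ga(2), be(6) → 8
combine 8, et(10) → 18
combine ze(12), ep(13) → 25
combine 18, 25 → 43
Huffman total = 8 + 18 + 25 + 43 = 94 bits.
Saving = 129 − 94 = 35 bits.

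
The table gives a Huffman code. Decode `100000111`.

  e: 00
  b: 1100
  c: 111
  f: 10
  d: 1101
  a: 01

feec

Read left to right; each codeword is recognised as soon as it completes (prefix code):
  10→f | 00→e | 00→e | 111→c
Decoded message: feec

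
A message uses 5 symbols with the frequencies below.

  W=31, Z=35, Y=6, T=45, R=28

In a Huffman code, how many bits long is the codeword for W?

2

Build the tree from the bottom:
Y(6) + R(28) → 34
W(31) + 34 → 65
Z(35) + T(45) → 80
65 + 80 → 145
W's leaf is at depth 2, giving a 2-bit codeword.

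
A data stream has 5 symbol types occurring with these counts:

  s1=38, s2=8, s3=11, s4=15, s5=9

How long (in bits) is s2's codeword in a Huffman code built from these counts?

3

Repeatedly merge the two smallest:
merge s2(8) and s5(9): 17
merge s3(11) and s4(15): 26
merge 17 and 26: 43
merge s1(38) and 43: 81
The subtree containing s2 is merged 3 times, so code length = 3.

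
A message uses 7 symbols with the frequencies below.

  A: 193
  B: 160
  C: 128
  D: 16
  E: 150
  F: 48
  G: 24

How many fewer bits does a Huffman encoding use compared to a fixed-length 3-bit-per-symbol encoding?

Fixed-length: 3 bits × 719 symbols = 2157 bits.
Huffman merges:
merge D(16) and G(24): 40
merge 40 and F(48): 88
merge 88 and C(128): 216
merge E(150) and B(160): 310
merge A(193) and 216: 409
merge 310 and 409: 719
Huffman total = 40 + 88 + 216 + 310 + 409 + 719 = 1782 bits.
Saving = 2157 − 1782 = 375 bits.

375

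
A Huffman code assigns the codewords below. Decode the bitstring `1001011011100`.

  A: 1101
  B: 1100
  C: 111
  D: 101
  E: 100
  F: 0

Read left to right; each codeword is recognised as soon as it completes (prefix code):
  100→E | 101→D | 101→D | 1100→B
Decoded message: EDDB

EDDB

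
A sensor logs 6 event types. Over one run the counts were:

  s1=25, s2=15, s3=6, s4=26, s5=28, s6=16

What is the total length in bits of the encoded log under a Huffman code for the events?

Merge the two smallest weights repeatedly:
combine s3(6), s2(15) → 21
combine s6(16), 21 → 37
combine s1(25), s4(26) → 51
combine s5(28), 37 → 65
combine 51, 65 → 116
The encoded length is the sum of every internal node's weight: 21 + 37 + 51 + 65 + 116 = 290 bits.

290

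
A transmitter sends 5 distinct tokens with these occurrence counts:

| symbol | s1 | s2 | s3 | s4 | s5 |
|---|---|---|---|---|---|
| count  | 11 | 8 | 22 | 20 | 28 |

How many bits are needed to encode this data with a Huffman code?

Merge the two smallest weights repeatedly:
combine s2(8), s1(11) → 19
combine 19, s4(20) → 39
combine s3(22), s5(28) → 50
combine 39, 50 → 89
Each symbol's bit-cost is frequency × depth; summing gives 197 bits (equivalently 19 + 39 + 50 + 89).

197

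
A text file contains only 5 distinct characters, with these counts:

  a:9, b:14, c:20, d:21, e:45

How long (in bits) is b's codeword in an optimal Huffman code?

3

Repeatedly merge the two smallest:
a(9) + b(14) → 23
c(20) + d(21) → 41
23 + 41 → 64
e(45) + 64 → 109
The subtree containing b is merged 3 times, so code length = 3.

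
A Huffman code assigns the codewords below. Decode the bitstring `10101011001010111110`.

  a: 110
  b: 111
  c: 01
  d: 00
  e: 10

eeeacccbe

Read left to right; each codeword is recognised as soon as it completes (prefix code):
  10→e | 10→e | 10→e | 110→a | 01→c | 01→c | 01→c | 111→b | 10→e
Decoded message: eeeacccbe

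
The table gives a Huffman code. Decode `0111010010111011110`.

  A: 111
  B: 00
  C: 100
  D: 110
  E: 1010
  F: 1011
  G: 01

GDCFFD

Read left to right; each codeword is recognised as soon as it completes (prefix code):
  01→G | 110→D | 100→C | 1011→F | 1011→F | 110→D
Decoded message: GDCFFD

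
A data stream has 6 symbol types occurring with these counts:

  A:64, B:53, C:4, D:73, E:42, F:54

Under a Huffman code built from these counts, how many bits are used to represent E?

Huffman merges, smallest pair first:
merge C(4) and E(42): 46
merge 46 and B(53): 99
merge F(54) and A(64): 118
merge D(73) and 99: 172
merge 118 and 172: 290
The subtree containing E is merged 4 times, so code length = 4.

4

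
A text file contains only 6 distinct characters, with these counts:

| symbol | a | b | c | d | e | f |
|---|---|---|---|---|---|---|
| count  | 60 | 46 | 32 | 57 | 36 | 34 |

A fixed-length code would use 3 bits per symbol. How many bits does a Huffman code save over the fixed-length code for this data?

Fixed-length: 3 bits × 265 symbols = 795 bits.
Huffman merges:
combine c(32), f(34) → 66
combine e(36), b(46) → 82
combine d(57), a(60) → 117
combine 66, 82 → 148
combine 117, 148 → 265
Huffman total = 66 + 82 + 117 + 148 + 265 = 678 bits.
Saving = 795 − 678 = 117 bits.

117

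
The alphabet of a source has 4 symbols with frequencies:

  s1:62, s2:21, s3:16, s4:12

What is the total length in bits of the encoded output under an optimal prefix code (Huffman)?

188

Build the Huffman tree bottom-up:
s4(12) + s3(16) → 28
s2(21) + 28 → 49
49 + s1(62) → 111
Each symbol's bit-cost is frequency × depth; summing gives 188 bits (equivalently 28 + 49 + 111).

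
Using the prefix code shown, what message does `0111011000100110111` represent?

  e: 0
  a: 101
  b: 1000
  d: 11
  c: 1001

Read left to right; each codeword is recognised as soon as it completes (prefix code):
  0→e | 11→d | 101→a | 1000→b | 1001→c | 101→a | 11→d
Decoded message: edabcad

edabcad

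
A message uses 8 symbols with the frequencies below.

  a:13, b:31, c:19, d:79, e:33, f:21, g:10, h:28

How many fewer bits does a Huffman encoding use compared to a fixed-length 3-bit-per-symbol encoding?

Fixed-length: 3 bits × 234 symbols = 702 bits.
Huffman merges:
merge g(10) and a(13): 23
merge c(19) and f(21): 40
merge 23 and h(28): 51
merge b(31) and e(33): 64
merge 40 and 51: 91
merge 64 and d(79): 143
merge 91 and 143: 234
Huffman total = 23 + 40 + 51 + 64 + 91 + 143 + 234 = 646 bits.
Saving = 702 − 646 = 56 bits.

56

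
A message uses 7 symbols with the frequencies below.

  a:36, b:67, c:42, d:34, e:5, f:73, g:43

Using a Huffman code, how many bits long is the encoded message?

799

Merge the two smallest weights repeatedly:
combine e(5), d(34) → 39
combine a(36), 39 → 75
combine c(42), g(43) → 85
combine b(67), f(73) → 140
combine 75, 85 → 160
combine 140, 160 → 300
Total encoded bits = sum of merged weights = 39 + 75 + 85 + 140 + 160 + 300 = 799.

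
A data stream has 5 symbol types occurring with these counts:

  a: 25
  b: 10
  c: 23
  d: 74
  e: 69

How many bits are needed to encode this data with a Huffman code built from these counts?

Greedily combine the two least-frequent nodes:
merge b(10) and c(23): 33
merge a(25) and 33: 58
merge 58 and e(69): 127
merge d(74) and 127: 201
The encoded length is the sum of every internal node's weight: 33 + 58 + 127 + 201 = 419 bits.

419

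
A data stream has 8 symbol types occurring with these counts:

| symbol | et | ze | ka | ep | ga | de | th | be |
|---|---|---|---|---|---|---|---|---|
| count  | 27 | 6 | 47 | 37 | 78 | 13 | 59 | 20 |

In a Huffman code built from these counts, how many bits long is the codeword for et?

3

Build the tree from the bottom:
ze(6) + de(13) → 19
19 + be(20) → 39
et(27) + ep(37) → 64
39 + ka(47) → 86
th(59) + 64 → 123
ga(78) + 86 → 164
123 + 164 → 287
et sits 3 levels below the root, so its codeword is 3 bits.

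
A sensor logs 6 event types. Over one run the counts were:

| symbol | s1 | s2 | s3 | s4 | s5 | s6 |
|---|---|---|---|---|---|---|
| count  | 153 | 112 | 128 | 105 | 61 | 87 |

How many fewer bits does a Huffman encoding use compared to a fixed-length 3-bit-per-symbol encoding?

Fixed-length: 3 bits × 646 symbols = 1938 bits.
Huffman merges:
merge s5(61) and s6(87): 148
merge s4(105) and s2(112): 217
merge s3(128) and 148: 276
merge s1(153) and 217: 370
merge 276 and 370: 646
Huffman total = 148 + 217 + 276 + 370 + 646 = 1657 bits.
Saving = 1938 − 1657 = 281 bits.

281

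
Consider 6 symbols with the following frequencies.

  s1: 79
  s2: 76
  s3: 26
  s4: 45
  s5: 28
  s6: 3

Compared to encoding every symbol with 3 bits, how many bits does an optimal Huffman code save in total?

171

Fixed-length: 3 bits × 257 symbols = 771 bits.
Huffman merges:
s6(3) + s3(26) → 29
s5(28) + 29 → 57
s4(45) + 57 → 102
s2(76) + s1(79) → 155
102 + 155 → 257
Huffman total = 29 + 57 + 102 + 155 + 257 = 600 bits.
Saving = 771 − 600 = 171 bits.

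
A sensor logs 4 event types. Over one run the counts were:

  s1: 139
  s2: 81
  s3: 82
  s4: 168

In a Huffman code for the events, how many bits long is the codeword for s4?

Repeatedly merge the two smallest:
combine s2(81), s3(82) → 163
combine s1(139), 163 → 302
combine s4(168), 302 → 470
s4 is merged only at the final step, so code length = 1.

1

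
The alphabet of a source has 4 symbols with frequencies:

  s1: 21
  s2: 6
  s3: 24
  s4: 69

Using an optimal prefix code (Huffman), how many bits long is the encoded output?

Merge the two smallest weights repeatedly:
combine s2(6), s1(21) → 27
combine s3(24), 27 → 51
combine 51, s4(69) → 120
The encoded length is the sum of every internal node's weight: 27 + 51 + 120 = 198 bits.

198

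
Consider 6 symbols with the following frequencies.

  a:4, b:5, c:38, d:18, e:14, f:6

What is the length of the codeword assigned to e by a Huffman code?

3

Huffman merges, smallest pair first:
a(4) + b(5) → 9
f(6) + 9 → 15
e(14) + 15 → 29
d(18) + 29 → 47
c(38) + 47 → 85
e's leaf is at depth 3, giving a 3-bit codeword.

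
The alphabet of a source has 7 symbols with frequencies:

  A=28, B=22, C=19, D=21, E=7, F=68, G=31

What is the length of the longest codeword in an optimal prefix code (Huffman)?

4

Merge the two lowest-weight nodes at each step:
merge E(7) and C(19): 26
merge D(21) and B(22): 43
merge 26 and A(28): 54
merge G(31) and 43: 74
merge 54 and F(68): 122
merge 74 and 122: 196
Maximum depth reached is 4.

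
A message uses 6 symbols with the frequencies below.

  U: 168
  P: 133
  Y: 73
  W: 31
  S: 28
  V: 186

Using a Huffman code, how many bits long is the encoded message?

1429

Greedily combine the two least-frequent nodes:
merge S(28) and W(31): 59
merge 59 and Y(73): 132
merge 132 and P(133): 265
merge U(168) and V(186): 354
merge 265 and 354: 619
Each symbol's bit-cost is frequency × depth; summing gives 1429 bits (equivalently 59 + 132 + 265 + 354 + 619).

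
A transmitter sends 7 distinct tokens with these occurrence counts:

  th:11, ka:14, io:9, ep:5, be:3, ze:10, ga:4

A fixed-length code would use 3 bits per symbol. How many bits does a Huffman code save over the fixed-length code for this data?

Fixed-length: 3 bits × 56 symbols = 168 bits.
Huffman merges:
combine be(3), ga(4) → 7
combine ep(5), 7 → 12
combine io(9), ze(10) → 19
combine th(11), 12 → 23
combine ka(14), 19 → 33
combine 23, 33 → 56
Huffman total = 7 + 12 + 19 + 23 + 33 + 56 = 150 bits.
Saving = 168 − 150 = 18 bits.

18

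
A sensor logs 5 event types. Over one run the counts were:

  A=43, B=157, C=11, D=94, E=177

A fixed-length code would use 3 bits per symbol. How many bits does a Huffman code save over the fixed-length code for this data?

Fixed-length: 3 bits × 482 symbols = 1446 bits.
Huffman merges:
C(11) + A(43) → 54
54 + D(94) → 148
148 + B(157) → 305
E(177) + 305 → 482
Huffman total = 54 + 148 + 305 + 482 = 989 bits.
Saving = 1446 − 989 = 457 bits.

457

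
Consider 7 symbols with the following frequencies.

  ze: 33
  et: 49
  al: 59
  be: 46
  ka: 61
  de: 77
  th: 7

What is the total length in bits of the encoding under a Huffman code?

898

Build the Huffman tree bottom-up:
merge th(7) and ze(33): 40
merge 40 and be(46): 86
merge et(49) and al(59): 108
merge ka(61) and de(77): 138
merge 86 and 108: 194
merge 138 and 194: 332
The encoded length is the sum of every internal node's weight: 40 + 86 + 108 + 138 + 194 + 332 = 898 bits.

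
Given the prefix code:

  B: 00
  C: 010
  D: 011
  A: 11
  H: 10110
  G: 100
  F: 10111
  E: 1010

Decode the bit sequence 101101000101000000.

HGCGBB

Read left to right; each codeword is recognised as soon as it completes (prefix code):
  10110→H | 100→G | 010→C | 100→G | 00→B | 00→B
Decoded message: HGCGBB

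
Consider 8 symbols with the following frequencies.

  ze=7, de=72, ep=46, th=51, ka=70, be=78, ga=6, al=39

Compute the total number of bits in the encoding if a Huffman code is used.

Merge the two smallest weights repeatedly:
merge ga(6) and ze(7): 13
merge 13 and al(39): 52
merge ep(46) and th(51): 97
merge 52 and ka(70): 122
merge de(72) and be(78): 150
merge 97 and 122: 219
merge 150 and 219: 369
Total encoded bits = sum of merged weights = 13 + 52 + 97 + 122 + 150 + 219 + 369 = 1022.

1022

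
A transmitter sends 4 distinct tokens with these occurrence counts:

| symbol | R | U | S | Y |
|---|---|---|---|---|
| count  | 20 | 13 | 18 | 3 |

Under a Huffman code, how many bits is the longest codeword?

3

Merge the two lowest-weight nodes at each step:
Y(3) + U(13) → 16
16 + S(18) → 34
R(20) + 34 → 54
The first pair merged (Y, U) ends up deepest, at depth 3.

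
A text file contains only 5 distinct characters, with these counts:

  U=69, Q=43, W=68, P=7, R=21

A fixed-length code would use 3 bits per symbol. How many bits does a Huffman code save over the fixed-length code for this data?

Fixed-length: 3 bits × 208 symbols = 624 bits.
Huffman merges:
merge P(7) and R(21): 28
merge 28 and Q(43): 71
merge W(68) and U(69): 137
merge 71 and 137: 208
Huffman total = 28 + 71 + 137 + 208 = 444 bits.
Saving = 624 − 444 = 180 bits.

180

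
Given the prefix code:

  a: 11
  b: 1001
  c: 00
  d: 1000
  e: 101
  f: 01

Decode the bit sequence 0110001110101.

Read left to right; each codeword is recognised as soon as it completes (prefix code):
  01→f | 1000→d | 11→a | 101→e | 01→f
Decoded message: fdaef

fdaef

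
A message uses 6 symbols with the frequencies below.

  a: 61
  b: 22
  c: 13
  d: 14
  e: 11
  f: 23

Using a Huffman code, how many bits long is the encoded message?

Build the Huffman tree bottom-up:
merge e(11) and c(13): 24
merge d(14) and b(22): 36
merge f(23) and 24: 47
merge 36 and 47: 83
merge a(61) and 83: 144
Each symbol's bit-cost is frequency × depth; summing gives 334 bits (equivalently 24 + 36 + 47 + 83 + 144).

334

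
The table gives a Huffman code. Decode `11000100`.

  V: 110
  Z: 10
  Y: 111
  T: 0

Read left to right; each codeword is recognised as soon as it completes (prefix code):
  110→V | 0→T | 0→T | 10→Z | 0→T
Decoded message: VTTZT

VTTZT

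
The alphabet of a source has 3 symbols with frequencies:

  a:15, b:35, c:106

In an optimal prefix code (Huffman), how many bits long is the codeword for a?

Build the tree from the bottom:
combine a(15), b(35) → 50
combine 50, c(106) → 156
The subtree containing a is merged 2 times, so code length = 2.

2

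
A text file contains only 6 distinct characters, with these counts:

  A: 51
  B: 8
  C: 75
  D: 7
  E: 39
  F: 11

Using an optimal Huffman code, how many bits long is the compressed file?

Merge the two smallest weights repeatedly:
combine D(7), B(8) → 15
combine F(11), 15 → 26
combine 26, E(39) → 65
combine A(51), 65 → 116
combine C(75), 116 → 191
Each symbol's bit-cost is frequency × depth; summing gives 413 bits (equivalently 15 + 26 + 65 + 116 + 191).

413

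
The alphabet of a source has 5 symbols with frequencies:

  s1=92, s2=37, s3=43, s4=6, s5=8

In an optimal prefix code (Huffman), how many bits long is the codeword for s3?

Repeatedly merge the two smallest:
combine s4(6), s5(8) → 14
combine 14, s2(37) → 51
combine s3(43), 51 → 94
combine s1(92), 94 → 186
s3's leaf is at depth 2, giving a 2-bit codeword.

2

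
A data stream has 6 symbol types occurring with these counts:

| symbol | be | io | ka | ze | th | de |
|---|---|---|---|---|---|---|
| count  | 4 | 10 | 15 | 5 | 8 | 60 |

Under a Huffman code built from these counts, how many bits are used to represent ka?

3

Build the tree from the bottom:
merge be(4) and ze(5): 9
merge th(8) and 9: 17
merge io(10) and ka(15): 25
merge 17 and 25: 42
merge 42 and de(60): 102
The subtree containing ka is merged 3 times, so code length = 3.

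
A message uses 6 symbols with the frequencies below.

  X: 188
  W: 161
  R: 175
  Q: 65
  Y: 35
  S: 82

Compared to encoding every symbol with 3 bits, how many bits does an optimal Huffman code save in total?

424

Fixed-length: 3 bits × 706 symbols = 2118 bits.
Huffman merges:
merge Y(35) and Q(65): 100
merge S(82) and 100: 182
merge W(161) and R(175): 336
merge 182 and X(188): 370
merge 336 and 370: 706
Huffman total = 100 + 182 + 336 + 370 + 706 = 1694 bits.
Saving = 2118 − 1694 = 424 bits.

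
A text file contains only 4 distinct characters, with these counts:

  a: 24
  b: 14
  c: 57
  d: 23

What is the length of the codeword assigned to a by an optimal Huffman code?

2

Huffman merges, smallest pair first:
merge b(14) and d(23): 37
merge a(24) and 37: 61
merge c(57) and 61: 118
The subtree containing a is merged 2 times, so code length = 2.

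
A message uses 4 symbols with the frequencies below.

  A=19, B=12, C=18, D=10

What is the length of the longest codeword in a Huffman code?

Merge the two lowest-weight nodes at each step:
D(10) + B(12) → 22
C(18) + A(19) → 37
22 + 37 → 59
The first pair merged (D, B) ends up deepest, at depth 2.

2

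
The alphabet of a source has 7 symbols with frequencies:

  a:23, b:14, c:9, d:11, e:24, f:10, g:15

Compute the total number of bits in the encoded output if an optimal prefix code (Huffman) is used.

Merge the two smallest weights repeatedly:
merge c(9) and f(10): 19
merge d(11) and b(14): 25
merge g(15) and 19: 34
merge a(23) and e(24): 47
merge 25 and 34: 59
merge 47 and 59: 106
The encoded length is the sum of every internal node's weight: 19 + 25 + 34 + 47 + 59 + 106 = 290 bits.

290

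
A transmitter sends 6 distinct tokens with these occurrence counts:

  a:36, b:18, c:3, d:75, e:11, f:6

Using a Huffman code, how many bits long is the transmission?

290

Merge the two smallest weights repeatedly:
c(3) + f(6) → 9
9 + e(11) → 20
b(18) + 20 → 38
a(36) + 38 → 74
74 + d(75) → 149
The encoded length is the sum of every internal node's weight: 9 + 20 + 38 + 74 + 149 = 290 bits.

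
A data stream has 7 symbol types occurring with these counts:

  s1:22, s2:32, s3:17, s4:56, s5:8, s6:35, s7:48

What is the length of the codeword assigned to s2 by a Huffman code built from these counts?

3

Repeatedly merge the two smallest:
combine s5(8), s3(17) → 25
combine s1(22), 25 → 47
combine s2(32), s6(35) → 67
combine 47, s7(48) → 95
combine s4(56), 67 → 123
combine 95, 123 → 218
s2 sits 3 levels below the root, so its codeword is 3 bits.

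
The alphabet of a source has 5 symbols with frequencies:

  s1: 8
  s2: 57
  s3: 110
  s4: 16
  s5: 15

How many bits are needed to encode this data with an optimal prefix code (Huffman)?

Merge the two smallest weights repeatedly:
merge s1(8) and s5(15): 23
merge s4(16) and 23: 39
merge 39 and s2(57): 96
merge 96 and s3(110): 206
Total encoded bits = sum of merged weights = 23 + 39 + 96 + 206 = 364.

364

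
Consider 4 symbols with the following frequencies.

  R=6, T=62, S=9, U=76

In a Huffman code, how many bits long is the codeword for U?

Repeatedly merge the two smallest:
combine R(6), S(9) → 15
combine 15, T(62) → 77
combine U(76), 77 → 153
U is a child of the root — depth 1, so its codeword is a single bit.

1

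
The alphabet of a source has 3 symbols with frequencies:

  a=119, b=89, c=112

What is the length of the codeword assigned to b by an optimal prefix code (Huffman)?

Build the tree from the bottom:
b(89) + c(112) → 201
a(119) + 201 → 320
b's leaf is at depth 2, giving a 2-bit codeword.

2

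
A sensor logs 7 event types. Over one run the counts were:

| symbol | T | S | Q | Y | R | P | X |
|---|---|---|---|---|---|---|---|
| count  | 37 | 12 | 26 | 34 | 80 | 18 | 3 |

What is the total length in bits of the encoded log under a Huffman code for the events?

518

Merge the two smallest weights repeatedly:
merge X(3) and S(12): 15
merge 15 and P(18): 33
merge Q(26) and 33: 59
merge Y(34) and T(37): 71
merge 59 and 71: 130
merge R(80) and 130: 210
The encoded length is the sum of every internal node's weight: 15 + 33 + 59 + 71 + 130 + 210 = 518 bits.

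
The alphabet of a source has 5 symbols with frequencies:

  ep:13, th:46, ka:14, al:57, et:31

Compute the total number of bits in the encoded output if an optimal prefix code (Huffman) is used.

349

Merge the two smallest weights repeatedly:
ep(13) + ka(14) → 27
27 + et(31) → 58
th(46) + al(57) → 103
58 + 103 → 161
The encoded length is the sum of every internal node's weight: 27 + 58 + 103 + 161 = 349 bits.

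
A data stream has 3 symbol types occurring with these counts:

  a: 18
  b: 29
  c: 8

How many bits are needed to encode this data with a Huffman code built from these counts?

Merge the two smallest weights repeatedly:
merge c(8) and a(18): 26
merge 26 and b(29): 55
Each symbol's bit-cost is frequency × depth; summing gives 81 bits (equivalently 26 + 55).

81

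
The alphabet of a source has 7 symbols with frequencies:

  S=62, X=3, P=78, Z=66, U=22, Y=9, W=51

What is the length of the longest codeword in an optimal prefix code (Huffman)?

Merge the two lowest-weight nodes at each step:
combine X(3), Y(9) → 12
combine 12, U(22) → 34
combine 34, W(51) → 85
combine S(62), Z(66) → 128
combine P(78), 85 → 163
combine 128, 163 → 291
Maximum depth reached is 5.

5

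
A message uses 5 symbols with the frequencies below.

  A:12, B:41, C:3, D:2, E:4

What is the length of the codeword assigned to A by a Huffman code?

Repeatedly merge the two smallest:
combine D(2), C(3) → 5
combine E(4), 5 → 9
combine 9, A(12) → 21
combine 21, B(41) → 62
The subtree containing A is merged 2 times, so code length = 2.

2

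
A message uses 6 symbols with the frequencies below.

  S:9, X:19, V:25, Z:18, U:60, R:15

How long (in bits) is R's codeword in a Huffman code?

4

Build the tree from the bottom:
combine S(9), R(15) → 24
combine Z(18), X(19) → 37
combine 24, V(25) → 49
combine 37, 49 → 86
combine U(60), 86 → 146
R's leaf is at depth 4, giving a 4-bit codeword.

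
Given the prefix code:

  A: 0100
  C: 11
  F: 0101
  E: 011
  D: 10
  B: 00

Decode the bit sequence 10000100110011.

Read left to right; each codeword is recognised as soon as it completes (prefix code):
  10→D | 00→B | 0100→A | 11→C | 00→B | 11→C
Decoded message: DBACBC

DBACBC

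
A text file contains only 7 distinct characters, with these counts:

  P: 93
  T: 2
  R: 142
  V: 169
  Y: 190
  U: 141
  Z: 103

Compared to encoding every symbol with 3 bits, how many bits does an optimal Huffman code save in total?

264

Fixed-length: 3 bits × 840 symbols = 2520 bits.
Huffman merges:
T(2) + P(93) → 95
95 + Z(103) → 198
U(141) + R(142) → 283
V(169) + Y(190) → 359
198 + 283 → 481
359 + 481 → 840
Huffman total = 95 + 198 + 283 + 359 + 481 + 840 = 2256 bits.
Saving = 2520 − 2256 = 264 bits.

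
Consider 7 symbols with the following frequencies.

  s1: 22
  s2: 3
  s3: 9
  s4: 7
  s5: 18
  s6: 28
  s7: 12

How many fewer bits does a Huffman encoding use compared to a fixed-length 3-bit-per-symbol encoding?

40

Fixed-length: 3 bits × 99 symbols = 297 bits.
Huffman merges:
merge s2(3) and s4(7): 10
merge s3(9) and 10: 19
merge s7(12) and s5(18): 30
merge 19 and s1(22): 41
merge s6(28) and 30: 58
merge 41 and 58: 99
Huffman total = 10 + 19 + 30 + 41 + 58 + 99 = 257 bits.
Saving = 297 − 257 = 40 bits.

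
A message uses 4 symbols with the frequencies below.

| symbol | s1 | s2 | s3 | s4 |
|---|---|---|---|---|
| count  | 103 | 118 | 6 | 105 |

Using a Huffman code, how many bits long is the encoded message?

Build the Huffman tree bottom-up:
merge s3(6) and s1(103): 109
merge s4(105) and 109: 214
merge s2(118) and 214: 332
Total encoded bits = sum of merged weights = 109 + 214 + 332 = 655.

655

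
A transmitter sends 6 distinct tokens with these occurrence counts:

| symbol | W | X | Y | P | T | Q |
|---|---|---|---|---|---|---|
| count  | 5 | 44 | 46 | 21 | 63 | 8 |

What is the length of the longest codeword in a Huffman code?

Merge the two lowest-weight nodes at each step:
merge W(5) and Q(8): 13
merge 13 and P(21): 34
merge 34 and X(44): 78
merge Y(46) and T(63): 109
merge 78 and 109: 187
The rarest symbols sit at the bottom; the longest codeword is 4 bits.

4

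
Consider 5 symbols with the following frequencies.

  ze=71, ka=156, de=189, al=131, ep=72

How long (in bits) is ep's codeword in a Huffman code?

Repeatedly merge the two smallest:
combine ze(71), ep(72) → 143
combine al(131), 143 → 274
combine ka(156), de(189) → 345
combine 274, 345 → 619
ep's leaf is at depth 3, giving a 3-bit codeword.

3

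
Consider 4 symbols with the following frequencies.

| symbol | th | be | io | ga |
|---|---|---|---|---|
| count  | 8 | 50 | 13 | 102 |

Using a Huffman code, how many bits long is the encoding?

Merge the two smallest weights repeatedly:
combine th(8), io(13) → 21
combine 21, be(50) → 71
combine 71, ga(102) → 173
Total encoded bits = sum of merged weights = 21 + 71 + 173 = 265.

265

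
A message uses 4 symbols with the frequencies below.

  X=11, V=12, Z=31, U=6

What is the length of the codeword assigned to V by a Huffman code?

2

Huffman merges, smallest pair first:
combine U(6), X(11) → 17
combine V(12), 17 → 29
combine 29, Z(31) → 60
V's leaf is at depth 2, giving a 2-bit codeword.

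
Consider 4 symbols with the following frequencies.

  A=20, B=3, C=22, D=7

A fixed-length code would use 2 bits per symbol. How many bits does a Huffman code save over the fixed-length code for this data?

Fixed-length: 2 bits × 52 symbols = 104 bits.
Huffman merges:
combine B(3), D(7) → 10
combine 10, A(20) → 30
combine C(22), 30 → 52
Huffman total = 10 + 30 + 52 = 92 bits.
Saving = 104 − 92 = 12 bits.

12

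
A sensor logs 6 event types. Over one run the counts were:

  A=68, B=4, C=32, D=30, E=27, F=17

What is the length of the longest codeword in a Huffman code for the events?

4

Merge the two lowest-weight nodes at each step:
B(4) + F(17) → 21
21 + E(27) → 48
D(30) + C(32) → 62
48 + 62 → 110
A(68) + 110 → 178
The rarest symbols sit at the bottom; the longest codeword is 4 bits.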